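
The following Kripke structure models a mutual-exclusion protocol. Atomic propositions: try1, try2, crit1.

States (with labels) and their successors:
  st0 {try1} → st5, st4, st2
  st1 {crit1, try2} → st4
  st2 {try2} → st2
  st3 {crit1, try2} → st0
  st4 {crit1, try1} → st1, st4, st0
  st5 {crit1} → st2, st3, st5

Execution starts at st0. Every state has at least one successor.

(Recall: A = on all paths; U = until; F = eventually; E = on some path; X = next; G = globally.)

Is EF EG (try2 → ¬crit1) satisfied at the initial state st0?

States satisfying EG (try2 → ¬crit1): {st0, st2, st4, st5}.
States satisfying EF EG (try2 → ¬crit1): {st0, st1, st2, st3, st4, st5}.
Some path from st0 reaches a state where EG (try2 → ¬crit1) holds.
st0 ∈ Sat(EF EG (try2 → ¬crit1)).

Yes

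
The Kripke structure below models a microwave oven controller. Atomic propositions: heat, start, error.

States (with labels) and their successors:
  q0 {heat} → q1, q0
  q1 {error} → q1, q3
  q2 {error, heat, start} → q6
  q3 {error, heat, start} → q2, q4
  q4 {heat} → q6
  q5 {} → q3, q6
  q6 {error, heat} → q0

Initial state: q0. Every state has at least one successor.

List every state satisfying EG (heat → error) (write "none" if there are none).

{q1}

States satisfying heat → error: {q1, q2, q3, q5, q6}.
States satisfying EG (heat → error): {q1}.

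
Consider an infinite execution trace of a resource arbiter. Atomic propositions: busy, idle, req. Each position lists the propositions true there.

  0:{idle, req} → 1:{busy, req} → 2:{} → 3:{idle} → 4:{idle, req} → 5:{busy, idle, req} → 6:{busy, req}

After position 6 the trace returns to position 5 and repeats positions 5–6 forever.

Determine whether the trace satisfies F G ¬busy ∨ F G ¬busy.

Does not hold

G ¬busy is false at every position 0..6, so it never becomes true and F G ¬busy fails.
G ¬busy is false at every position 0..6, so it never becomes true and F G ¬busy fails.
At position 0: F G ¬busy is false; F G ¬busy is false; so F G ¬busy ∨ F G ¬busy is false.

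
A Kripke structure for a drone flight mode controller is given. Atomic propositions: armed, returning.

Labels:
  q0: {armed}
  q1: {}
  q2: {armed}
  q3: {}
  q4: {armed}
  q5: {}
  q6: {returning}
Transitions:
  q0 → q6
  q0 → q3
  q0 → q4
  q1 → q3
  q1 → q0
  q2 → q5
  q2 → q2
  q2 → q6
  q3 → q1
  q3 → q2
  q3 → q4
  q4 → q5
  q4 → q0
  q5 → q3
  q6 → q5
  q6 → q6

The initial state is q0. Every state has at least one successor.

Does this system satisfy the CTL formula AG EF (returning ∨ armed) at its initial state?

Yes

States satisfying EF (returning ∨ armed): {q0, q1, q2, q3, q4, q5, q6}.
States satisfying AG EF (returning ∨ armed): {q0, q1, q2, q3, q4, q5, q6}.
Every state reachable from q0 satisfies EF (returning ∨ armed).
q0 ∈ Sat(AG EF (returning ∨ armed)).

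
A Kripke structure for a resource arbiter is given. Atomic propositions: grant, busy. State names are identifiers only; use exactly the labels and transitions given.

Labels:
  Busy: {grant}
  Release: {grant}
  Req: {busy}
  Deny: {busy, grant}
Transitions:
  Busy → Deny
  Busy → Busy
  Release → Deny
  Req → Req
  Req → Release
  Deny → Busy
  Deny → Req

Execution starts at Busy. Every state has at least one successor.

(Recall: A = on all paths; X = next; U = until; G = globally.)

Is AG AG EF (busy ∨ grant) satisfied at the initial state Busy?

Holds

States satisfying AG EF (busy ∨ grant): {Busy, Release, Req, Deny}.
States satisfying AG AG EF (busy ∨ grant): {Busy, Release, Req, Deny}.
Every state reachable from Busy satisfies AG EF (busy ∨ grant).
Busy ∈ Sat(AG AG EF (busy ∨ grant)).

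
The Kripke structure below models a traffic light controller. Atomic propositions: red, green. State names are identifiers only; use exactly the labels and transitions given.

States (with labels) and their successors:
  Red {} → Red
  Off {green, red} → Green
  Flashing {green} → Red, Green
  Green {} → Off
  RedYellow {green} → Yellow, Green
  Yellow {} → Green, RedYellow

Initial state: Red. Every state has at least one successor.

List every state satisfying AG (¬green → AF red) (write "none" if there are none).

{Off, Green}

States satisfying ¬green → AF red: {Off, Flashing, Green, RedYellow}.
States satisfying AG (¬green → AF red): {Off, Green}.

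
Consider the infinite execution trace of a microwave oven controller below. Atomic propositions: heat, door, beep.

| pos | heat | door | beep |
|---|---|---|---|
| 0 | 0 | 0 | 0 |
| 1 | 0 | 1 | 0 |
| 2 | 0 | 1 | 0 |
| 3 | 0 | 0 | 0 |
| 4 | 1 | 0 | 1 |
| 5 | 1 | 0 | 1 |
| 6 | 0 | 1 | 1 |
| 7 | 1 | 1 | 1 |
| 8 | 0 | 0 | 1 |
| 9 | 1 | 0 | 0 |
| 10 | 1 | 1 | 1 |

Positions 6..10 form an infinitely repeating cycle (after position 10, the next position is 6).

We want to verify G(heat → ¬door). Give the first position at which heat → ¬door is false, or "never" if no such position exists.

7

Check heat → ¬door at each position in order: 0 ✓, 1 ✓, 2 ✓, 3 ✓, 4 ✓, 5 ✓, 6 ✓.
At position 7 the labels are {beep, door, heat}, so heat → ¬door is false there. This is the first violation.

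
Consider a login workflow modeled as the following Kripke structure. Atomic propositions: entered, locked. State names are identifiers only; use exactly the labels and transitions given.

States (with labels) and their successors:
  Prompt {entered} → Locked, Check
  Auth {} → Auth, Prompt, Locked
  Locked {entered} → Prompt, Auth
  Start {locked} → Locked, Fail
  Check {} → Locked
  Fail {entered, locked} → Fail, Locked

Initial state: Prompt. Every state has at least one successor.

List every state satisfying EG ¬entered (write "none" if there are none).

{Auth}

States satisfying ¬entered: {Auth, Start, Check}.
States satisfying EG ¬entered: {Auth}.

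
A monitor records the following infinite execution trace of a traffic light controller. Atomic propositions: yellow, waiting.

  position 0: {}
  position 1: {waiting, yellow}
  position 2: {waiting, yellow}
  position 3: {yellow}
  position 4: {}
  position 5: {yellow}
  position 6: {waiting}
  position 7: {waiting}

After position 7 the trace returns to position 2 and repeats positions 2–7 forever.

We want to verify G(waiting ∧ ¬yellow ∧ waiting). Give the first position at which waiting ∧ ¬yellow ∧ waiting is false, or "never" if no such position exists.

0

At position 0 the labels are {}, so waiting ∧ ¬yellow ∧ waiting is false there. This is the first violation.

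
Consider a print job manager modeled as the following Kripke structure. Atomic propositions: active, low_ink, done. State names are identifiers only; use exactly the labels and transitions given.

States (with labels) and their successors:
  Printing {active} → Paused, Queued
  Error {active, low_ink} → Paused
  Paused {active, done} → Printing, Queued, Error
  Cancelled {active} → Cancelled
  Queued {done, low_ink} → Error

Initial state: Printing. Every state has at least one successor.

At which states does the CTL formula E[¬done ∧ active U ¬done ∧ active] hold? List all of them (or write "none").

{Printing, Error, Cancelled}

States satisfying ¬done ∧ active: {Printing, Error, Cancelled}.
States satisfying E[¬done ∧ active U ¬done ∧ active]: {Printing, Error, Cancelled}.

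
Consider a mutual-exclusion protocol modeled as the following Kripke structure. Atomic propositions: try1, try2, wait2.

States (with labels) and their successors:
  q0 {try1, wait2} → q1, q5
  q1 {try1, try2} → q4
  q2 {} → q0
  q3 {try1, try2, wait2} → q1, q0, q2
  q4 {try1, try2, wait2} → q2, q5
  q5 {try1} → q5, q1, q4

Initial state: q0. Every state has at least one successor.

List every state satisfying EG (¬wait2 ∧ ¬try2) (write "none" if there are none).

{q5}

States satisfying ¬wait2 ∧ ¬try2: {q2, q5}.
States satisfying EG (¬wait2 ∧ ¬try2): {q5}.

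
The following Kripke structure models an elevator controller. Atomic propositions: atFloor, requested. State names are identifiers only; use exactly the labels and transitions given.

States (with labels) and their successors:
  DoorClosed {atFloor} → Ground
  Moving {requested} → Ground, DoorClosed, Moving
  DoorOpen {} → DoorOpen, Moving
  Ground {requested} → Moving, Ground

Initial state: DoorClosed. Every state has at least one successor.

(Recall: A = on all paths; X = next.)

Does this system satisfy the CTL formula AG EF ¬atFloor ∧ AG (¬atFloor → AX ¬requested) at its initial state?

States satisfying EF ¬atFloor: {DoorClosed, Moving, DoorOpen, Ground}.
States satisfying AG EF ¬atFloor: {DoorClosed, Moving, DoorOpen, Ground}.
States satisfying ¬atFloor → AX ¬requested: {DoorClosed}.
States satisfying AG (¬atFloor → AX ¬requested): ∅.
States satisfying AG EF ¬atFloor ∧ AG (¬atFloor → AX ¬requested): ∅.
DoorClosed ∉ Sat(AG EF ¬atFloor ∧ AG (¬atFloor → AX ¬requested)).

Does not hold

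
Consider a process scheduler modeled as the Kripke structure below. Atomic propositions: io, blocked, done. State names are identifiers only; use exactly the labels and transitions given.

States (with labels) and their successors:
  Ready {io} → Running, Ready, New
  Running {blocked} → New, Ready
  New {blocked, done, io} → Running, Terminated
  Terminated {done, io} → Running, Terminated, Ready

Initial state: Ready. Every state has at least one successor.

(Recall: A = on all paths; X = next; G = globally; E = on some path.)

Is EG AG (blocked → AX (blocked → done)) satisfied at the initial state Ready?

States satisfying AG (blocked → AX (blocked → done)): ∅.
States satisfying EG AG (blocked → AX (blocked → done)): ∅.
No suitable path/successor from Ready witnesses the formula.
Ready ∉ Sat(EG AG (blocked → AX (blocked → done))).

Does not hold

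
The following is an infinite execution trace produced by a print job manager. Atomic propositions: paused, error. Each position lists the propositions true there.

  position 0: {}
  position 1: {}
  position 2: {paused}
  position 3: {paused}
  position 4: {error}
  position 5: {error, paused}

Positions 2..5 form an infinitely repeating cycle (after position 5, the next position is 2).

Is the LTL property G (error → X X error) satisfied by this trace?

error → X X error must hold at every position from 0 onward. It fails at position 4, so G (error → X X error) is false.
Positions where error holds: 4, 5.
Check X X error at each: 4→fails, 5→fails.

No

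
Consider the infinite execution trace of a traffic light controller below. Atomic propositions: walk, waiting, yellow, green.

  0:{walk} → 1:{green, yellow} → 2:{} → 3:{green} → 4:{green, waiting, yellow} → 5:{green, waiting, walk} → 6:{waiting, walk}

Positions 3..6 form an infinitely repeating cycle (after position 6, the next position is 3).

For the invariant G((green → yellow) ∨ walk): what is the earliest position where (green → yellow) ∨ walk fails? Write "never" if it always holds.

3

Check (green → yellow) ∨ walk at each position in order: 0 ✓, 1 ✓, 2 ✓.
At position 3 the labels are {green}, so (green → yellow) ∨ walk is false there. This is the first violation.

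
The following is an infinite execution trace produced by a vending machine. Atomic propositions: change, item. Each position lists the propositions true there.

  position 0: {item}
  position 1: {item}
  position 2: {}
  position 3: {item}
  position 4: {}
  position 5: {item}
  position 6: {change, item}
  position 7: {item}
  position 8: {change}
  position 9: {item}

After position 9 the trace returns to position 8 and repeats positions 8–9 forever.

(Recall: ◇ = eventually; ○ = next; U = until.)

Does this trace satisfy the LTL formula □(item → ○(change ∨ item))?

item → ○(change ∨ item) must hold at every position from 0 onward. It fails at position 1, so □(item → ○(change ∨ item)) is false.
Positions where item holds: 0, 1, 3, 5, 6, 7, 9.
Check ○(change ∨ item) at each: 0→ok, 1→fails, 3→fails, 5→ok, 6→ok, 7→ok, 9→ok.

No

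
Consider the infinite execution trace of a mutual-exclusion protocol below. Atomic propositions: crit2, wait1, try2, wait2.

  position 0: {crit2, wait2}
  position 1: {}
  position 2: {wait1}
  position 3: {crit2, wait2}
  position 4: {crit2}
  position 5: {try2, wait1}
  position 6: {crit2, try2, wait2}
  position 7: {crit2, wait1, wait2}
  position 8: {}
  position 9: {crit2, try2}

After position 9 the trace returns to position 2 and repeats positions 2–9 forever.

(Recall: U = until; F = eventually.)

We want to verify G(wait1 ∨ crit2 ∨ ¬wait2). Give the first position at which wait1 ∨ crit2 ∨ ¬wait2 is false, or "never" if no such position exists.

never

wait1 ∨ crit2 ∨ ¬wait2 holds at every position 0..9, and those are all the positions the trace ever visits, so the invariant G(wait1 ∨ crit2 ∨ ¬wait2) is never violated.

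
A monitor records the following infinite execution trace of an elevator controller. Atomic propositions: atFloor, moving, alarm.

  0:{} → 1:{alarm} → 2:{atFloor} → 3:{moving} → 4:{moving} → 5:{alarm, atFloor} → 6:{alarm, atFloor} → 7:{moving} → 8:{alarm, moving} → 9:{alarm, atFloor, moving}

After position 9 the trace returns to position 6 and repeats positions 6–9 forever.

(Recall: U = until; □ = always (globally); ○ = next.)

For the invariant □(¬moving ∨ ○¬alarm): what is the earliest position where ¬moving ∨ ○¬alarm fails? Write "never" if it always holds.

4

Check ¬moving ∨ ○¬alarm at each position in order: 0 ✓, 1 ✓, 2 ✓, 3 ✓.
At position 4 the labels are {moving} and the next position 5 has {alarm, atFloor}, so ¬moving ∨ ○¬alarm is false there. This is the first violation.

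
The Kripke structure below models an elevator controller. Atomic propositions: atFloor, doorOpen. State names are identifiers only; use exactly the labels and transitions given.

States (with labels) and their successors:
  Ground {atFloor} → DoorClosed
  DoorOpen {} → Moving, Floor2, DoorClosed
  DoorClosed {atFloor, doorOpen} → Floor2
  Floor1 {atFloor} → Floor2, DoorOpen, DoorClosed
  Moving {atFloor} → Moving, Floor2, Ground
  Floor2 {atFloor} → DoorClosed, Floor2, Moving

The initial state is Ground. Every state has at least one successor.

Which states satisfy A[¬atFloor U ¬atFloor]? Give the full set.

{DoorOpen}

States satisfying ¬atFloor: {DoorOpen}.
States satisfying A[¬atFloor U ¬atFloor]: {DoorOpen}.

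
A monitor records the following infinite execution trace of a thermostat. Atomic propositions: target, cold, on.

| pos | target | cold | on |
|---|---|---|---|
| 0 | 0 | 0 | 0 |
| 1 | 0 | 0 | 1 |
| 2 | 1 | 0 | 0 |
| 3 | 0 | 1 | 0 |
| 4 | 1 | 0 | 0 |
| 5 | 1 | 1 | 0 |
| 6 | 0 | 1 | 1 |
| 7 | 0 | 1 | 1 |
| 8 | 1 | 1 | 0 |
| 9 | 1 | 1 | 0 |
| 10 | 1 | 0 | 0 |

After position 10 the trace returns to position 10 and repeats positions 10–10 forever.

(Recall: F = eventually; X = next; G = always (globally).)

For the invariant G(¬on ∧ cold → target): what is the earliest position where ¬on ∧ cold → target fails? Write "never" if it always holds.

3

Check ¬on ∧ cold → target at each position in order: 0 ✓, 1 ✓, 2 ✓.
At position 3 the labels are {cold}, so ¬on ∧ cold → target is false there. This is the first violation.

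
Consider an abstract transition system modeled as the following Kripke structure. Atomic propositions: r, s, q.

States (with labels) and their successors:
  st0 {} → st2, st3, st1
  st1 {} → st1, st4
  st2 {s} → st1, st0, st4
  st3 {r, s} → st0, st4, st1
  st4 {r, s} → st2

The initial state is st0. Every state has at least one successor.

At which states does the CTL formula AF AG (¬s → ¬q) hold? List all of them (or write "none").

States satisfying AG (¬s → ¬q): {st0, st1, st2, st3, st4}.
States satisfying AF AG (¬s → ¬q): {st0, st1, st2, st3, st4}.

{st0, st1, st2, st3, st4}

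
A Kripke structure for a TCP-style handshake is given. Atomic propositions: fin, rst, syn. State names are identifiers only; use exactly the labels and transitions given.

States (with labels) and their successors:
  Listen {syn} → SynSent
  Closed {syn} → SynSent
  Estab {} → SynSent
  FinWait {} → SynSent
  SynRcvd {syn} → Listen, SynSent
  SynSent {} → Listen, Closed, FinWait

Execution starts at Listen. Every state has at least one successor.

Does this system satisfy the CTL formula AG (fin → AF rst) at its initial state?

Holds

States satisfying fin → AF rst: {Listen, Closed, Estab, FinWait, SynRcvd, SynSent}.
States satisfying AG (fin → AF rst): {Listen, Closed, Estab, FinWait, SynRcvd, SynSent}.
Every state reachable from Listen satisfies fin → AF rst.
Listen ∈ Sat(AG (fin → AF rst)).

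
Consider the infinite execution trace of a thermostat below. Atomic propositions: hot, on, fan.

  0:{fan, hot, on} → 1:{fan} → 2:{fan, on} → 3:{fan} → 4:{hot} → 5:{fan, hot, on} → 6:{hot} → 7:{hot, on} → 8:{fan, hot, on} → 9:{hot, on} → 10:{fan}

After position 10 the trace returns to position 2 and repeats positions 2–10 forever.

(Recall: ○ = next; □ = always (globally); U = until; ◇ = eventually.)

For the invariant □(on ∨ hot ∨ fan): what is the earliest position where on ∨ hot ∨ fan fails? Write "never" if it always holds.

never

on ∨ hot ∨ fan holds at every position 0..10, and those are all the positions the trace ever visits, so the invariant □(on ∨ hot ∨ fan) is never violated.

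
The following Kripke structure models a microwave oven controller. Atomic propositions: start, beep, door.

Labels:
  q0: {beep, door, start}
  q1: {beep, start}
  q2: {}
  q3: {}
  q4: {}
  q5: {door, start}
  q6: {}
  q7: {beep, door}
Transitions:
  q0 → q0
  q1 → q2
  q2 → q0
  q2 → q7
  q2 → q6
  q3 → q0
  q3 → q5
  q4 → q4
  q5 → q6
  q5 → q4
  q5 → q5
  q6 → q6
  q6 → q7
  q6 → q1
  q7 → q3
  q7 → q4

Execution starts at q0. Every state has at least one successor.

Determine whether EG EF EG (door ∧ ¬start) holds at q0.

Violated

States satisfying EF EG (door ∧ ¬start): ∅.
States satisfying EG EF EG (door ∧ ¬start): ∅.
No suitable path/successor from q0 witnesses the formula.
q0 ∉ Sat(EG EF EG (door ∧ ¬start)).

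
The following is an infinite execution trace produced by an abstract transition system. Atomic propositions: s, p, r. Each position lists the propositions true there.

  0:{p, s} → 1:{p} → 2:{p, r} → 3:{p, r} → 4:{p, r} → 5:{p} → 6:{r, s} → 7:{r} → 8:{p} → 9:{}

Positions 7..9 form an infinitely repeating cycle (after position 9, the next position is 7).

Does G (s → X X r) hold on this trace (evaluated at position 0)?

Violated

s → X X r must hold at every position from 0 onward. It fails at position 6, so G (s → X X r) is false.
Positions where s holds: 0, 6.
Check X X r at each: 0→ok, 6→fails.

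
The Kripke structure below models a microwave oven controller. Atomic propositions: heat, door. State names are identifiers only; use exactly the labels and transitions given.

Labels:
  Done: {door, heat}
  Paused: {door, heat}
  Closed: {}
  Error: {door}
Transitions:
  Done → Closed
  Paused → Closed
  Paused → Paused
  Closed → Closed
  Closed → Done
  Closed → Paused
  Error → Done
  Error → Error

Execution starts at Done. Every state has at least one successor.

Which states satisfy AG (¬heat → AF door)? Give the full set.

none

States satisfying ¬heat → AF door: {Done, Paused, Error}.
States satisfying AG (¬heat → AF door): ∅.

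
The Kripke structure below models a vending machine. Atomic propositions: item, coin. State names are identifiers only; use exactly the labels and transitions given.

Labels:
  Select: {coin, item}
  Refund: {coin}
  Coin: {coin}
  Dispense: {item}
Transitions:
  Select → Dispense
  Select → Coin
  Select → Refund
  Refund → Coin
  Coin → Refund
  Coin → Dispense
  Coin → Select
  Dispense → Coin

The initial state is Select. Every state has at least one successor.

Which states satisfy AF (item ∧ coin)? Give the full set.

States satisfying item ∧ coin: {Select}.
States satisfying AF (item ∧ coin): {Select}.

{Select}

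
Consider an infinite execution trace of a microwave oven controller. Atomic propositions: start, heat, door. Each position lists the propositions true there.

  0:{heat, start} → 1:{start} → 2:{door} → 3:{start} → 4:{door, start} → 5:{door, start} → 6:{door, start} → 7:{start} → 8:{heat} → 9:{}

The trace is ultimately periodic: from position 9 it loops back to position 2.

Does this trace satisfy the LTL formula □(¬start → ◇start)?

Yes

¬start → ◇start holds at every position 0..9, and those are all positions ever visited, so □(¬start → ◇start) holds.
Positions where ¬start holds: 2, 8, 9.
Check ◇start at each: 2→ok, 8→ok, 9→ok.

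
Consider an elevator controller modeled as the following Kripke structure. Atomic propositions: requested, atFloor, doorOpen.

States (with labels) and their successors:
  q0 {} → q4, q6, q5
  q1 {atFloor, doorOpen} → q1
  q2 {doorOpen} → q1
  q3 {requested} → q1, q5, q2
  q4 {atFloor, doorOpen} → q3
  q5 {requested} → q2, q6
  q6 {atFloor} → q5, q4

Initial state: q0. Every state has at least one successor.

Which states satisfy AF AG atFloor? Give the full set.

{q1, q2}

States satisfying AG atFloor: {q1}.
States satisfying AF AG atFloor: {q1, q2}.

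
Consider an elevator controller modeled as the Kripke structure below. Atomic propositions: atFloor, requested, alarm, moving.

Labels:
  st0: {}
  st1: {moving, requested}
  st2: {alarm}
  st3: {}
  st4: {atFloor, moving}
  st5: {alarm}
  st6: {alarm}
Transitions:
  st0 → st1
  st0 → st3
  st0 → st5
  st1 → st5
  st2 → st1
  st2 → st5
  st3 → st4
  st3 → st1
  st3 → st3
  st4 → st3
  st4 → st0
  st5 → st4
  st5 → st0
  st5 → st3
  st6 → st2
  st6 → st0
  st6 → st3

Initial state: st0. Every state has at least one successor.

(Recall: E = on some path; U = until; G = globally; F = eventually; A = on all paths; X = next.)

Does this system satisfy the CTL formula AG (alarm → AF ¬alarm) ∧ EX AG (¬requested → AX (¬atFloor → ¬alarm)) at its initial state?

Violated

States satisfying alarm → AF ¬alarm: {st0, st1, st2, st3, st4, st5, st6}.
States satisfying AG (alarm → AF ¬alarm): {st0, st1, st2, st3, st4, st5, st6}.
States satisfying AG (¬requested → AX (¬atFloor → ¬alarm)): ∅.
States satisfying EX AG (¬requested → AX (¬atFloor → ¬alarm)): ∅.
States satisfying AG (alarm → AF ¬alarm) ∧ EX AG (¬requested → AX (¬atFloor → ¬alarm)): ∅.
st0 ∉ Sat(AG (alarm → AF ¬alarm) ∧ EX AG (¬requested → AX (¬atFloor → ¬alarm))).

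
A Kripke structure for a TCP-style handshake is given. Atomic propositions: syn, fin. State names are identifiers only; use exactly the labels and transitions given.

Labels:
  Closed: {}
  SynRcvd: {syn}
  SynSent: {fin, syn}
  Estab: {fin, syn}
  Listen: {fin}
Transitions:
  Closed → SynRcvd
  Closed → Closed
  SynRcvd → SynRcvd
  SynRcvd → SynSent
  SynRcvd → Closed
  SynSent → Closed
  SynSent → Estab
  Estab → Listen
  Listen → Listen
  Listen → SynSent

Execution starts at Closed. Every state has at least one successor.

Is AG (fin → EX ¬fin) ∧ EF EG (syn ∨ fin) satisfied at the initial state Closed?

No

States satisfying fin → EX ¬fin: {Closed, SynRcvd, SynSent}.
States satisfying AG (fin → EX ¬fin): ∅.
States satisfying EG (syn ∨ fin): {SynRcvd, SynSent, Estab, Listen}.
States satisfying EF EG (syn ∨ fin): {Closed, SynRcvd, SynSent, Estab, Listen}.
States satisfying AG (fin → EX ¬fin) ∧ EF EG (syn ∨ fin): ∅.
Closed ∉ Sat(AG (fin → EX ¬fin) ∧ EF EG (syn ∨ fin)).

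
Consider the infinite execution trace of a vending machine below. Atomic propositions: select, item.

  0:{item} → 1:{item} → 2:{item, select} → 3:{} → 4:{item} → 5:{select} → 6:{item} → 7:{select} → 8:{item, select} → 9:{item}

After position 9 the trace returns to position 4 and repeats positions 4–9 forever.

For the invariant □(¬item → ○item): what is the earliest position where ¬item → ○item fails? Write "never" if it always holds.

¬item → ○item holds at every position 0..9, and those are all the positions the trace ever visits, so the invariant □(¬item → ○item) is never violated.

never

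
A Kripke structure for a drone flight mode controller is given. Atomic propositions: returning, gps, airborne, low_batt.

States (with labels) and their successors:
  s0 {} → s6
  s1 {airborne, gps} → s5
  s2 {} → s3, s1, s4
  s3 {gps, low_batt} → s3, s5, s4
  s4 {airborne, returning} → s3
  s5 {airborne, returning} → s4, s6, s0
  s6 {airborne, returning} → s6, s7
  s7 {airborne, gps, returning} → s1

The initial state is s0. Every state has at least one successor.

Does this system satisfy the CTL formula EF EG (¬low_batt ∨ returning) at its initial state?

States satisfying EG (¬low_batt ∨ returning): {s0, s1, s2, s5, s6, s7}.
States satisfying EF EG (¬low_batt ∨ returning): {s0, s1, s2, s3, s4, s5, s6, s7}.
Some path from s0 reaches a state where EG (¬low_batt ∨ returning) holds.
s0 ∈ Sat(EF EG (¬low_batt ∨ returning)).

Yes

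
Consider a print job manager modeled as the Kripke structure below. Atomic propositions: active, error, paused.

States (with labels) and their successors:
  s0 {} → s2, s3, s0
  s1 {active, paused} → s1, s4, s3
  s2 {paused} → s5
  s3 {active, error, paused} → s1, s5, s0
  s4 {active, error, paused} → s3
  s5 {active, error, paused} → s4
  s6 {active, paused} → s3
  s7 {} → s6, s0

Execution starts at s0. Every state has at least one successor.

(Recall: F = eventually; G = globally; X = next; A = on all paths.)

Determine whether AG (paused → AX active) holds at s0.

States satisfying paused → AX active: {s0, s1, s2, s4, s5, s6, s7}.
States satisfying AG (paused → AX active): ∅.
s3 is reachable from s0 and violates paused → AX active, so AG fails at s0.
s0 ∉ Sat(AG (paused → AX active)).

Does not hold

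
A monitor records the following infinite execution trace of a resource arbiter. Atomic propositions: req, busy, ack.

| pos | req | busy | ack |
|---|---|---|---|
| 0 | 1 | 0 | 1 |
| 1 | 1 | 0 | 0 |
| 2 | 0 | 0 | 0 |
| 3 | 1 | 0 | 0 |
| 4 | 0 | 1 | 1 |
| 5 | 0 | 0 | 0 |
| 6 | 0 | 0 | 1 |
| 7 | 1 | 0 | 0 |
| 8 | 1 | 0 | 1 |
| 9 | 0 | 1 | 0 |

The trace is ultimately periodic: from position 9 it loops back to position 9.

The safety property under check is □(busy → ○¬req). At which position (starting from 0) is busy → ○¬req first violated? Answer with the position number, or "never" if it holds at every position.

never

busy → ○¬req holds at every position 0..9, and those are all the positions the trace ever visits, so the invariant □(busy → ○¬req) is never violated.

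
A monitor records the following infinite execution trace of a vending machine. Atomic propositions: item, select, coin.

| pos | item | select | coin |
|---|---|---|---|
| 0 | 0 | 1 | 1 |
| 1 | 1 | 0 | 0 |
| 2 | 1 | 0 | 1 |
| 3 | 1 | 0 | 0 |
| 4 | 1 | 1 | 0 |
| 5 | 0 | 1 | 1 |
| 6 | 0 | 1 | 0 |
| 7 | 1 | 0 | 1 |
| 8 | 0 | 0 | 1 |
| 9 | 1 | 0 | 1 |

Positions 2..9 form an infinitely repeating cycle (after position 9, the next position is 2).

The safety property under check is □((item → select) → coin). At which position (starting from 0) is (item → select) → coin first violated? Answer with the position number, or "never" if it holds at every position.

4

Check (item → select) → coin at each position in order: 0 ✓, 1 ✓, 2 ✓, 3 ✓.
At position 4 the labels are {item, select}, so (item → select) → coin is false there. This is the first violation.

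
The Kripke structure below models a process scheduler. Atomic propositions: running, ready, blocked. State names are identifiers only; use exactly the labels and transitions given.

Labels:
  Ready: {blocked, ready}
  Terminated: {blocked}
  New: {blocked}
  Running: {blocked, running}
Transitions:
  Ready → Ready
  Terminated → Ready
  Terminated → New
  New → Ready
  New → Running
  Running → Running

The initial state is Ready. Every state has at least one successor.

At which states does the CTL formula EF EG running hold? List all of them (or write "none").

States satisfying EG running: {Running}.
States satisfying EF EG running: {Terminated, New, Running}.

{Terminated, New, Running}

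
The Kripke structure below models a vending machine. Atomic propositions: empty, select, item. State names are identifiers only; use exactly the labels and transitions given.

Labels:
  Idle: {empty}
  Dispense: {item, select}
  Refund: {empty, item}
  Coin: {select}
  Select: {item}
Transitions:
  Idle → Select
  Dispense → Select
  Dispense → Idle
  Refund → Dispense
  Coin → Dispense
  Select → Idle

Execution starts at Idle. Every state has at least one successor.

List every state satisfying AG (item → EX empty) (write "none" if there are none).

{Idle, Dispense, Coin, Select}

States satisfying item → EX empty: {Idle, Dispense, Coin, Select}.
States satisfying AG (item → EX empty): {Idle, Dispense, Coin, Select}.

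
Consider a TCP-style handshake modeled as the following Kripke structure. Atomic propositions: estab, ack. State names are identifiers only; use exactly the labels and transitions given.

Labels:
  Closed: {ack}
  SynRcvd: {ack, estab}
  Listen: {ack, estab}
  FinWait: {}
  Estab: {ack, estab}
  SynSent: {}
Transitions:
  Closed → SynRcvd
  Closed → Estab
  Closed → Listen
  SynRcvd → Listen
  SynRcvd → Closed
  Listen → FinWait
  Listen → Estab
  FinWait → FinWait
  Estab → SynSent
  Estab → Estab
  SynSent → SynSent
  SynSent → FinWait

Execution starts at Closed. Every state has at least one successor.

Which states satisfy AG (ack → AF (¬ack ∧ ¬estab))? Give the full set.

{FinWait, SynSent}

States satisfying ack → AF (¬ack ∧ ¬estab): {FinWait, SynSent}.
States satisfying AG (ack → AF (¬ack ∧ ¬estab)): {FinWait, SynSent}.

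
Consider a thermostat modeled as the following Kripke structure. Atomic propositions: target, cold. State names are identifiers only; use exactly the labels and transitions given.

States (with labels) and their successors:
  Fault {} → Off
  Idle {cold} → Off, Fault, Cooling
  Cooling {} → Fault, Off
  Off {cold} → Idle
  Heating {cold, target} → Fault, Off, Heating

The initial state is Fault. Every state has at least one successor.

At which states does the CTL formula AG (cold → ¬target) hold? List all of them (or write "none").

States satisfying cold → ¬target: {Fault, Idle, Cooling, Off}.
States satisfying AG (cold → ¬target): {Fault, Idle, Cooling, Off}.

{Fault, Idle, Cooling, Off}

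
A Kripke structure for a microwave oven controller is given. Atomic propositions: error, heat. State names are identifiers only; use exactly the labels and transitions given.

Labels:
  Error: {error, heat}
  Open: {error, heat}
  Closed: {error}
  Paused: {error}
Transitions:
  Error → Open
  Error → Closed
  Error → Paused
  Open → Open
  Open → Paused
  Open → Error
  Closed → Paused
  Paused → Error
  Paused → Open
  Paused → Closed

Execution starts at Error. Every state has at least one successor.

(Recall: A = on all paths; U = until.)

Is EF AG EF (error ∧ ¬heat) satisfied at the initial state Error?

States satisfying AG EF (error ∧ ¬heat): {Error, Open, Closed, Paused}.
States satisfying EF AG EF (error ∧ ¬heat): {Error, Open, Closed, Paused}.
Some path from Error reaches a state where AG EF (error ∧ ¬heat) holds.
Error ∈ Sat(EF AG EF (error ∧ ¬heat)).

Yes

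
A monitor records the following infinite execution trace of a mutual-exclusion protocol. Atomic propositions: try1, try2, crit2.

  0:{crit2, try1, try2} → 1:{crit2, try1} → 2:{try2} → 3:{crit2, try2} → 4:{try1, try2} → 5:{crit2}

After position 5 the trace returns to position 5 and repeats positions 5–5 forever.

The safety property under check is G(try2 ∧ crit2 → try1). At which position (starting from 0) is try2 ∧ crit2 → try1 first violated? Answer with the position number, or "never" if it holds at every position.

3

Check try2 ∧ crit2 → try1 at each position in order: 0 ✓, 1 ✓, 2 ✓.
At position 3 the labels are {crit2, try2}, so try2 ∧ crit2 → try1 is false there. This is the first violation.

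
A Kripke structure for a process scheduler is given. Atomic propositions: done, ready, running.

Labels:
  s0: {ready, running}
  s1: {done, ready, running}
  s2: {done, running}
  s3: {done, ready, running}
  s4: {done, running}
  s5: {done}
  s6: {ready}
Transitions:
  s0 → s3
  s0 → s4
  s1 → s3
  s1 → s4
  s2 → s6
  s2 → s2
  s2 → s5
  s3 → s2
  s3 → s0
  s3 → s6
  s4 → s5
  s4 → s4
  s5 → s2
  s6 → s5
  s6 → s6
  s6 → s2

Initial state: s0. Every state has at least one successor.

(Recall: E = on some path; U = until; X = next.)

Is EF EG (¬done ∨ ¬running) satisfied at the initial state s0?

States satisfying EG (¬done ∨ ¬running): {s6}.
States satisfying EF EG (¬done ∨ ¬running): {s0, s1, s2, s3, s4, s5, s6}.
Some path from s0 reaches a state where EG (¬done ∨ ¬running) holds.
s0 ∈ Sat(EF EG (¬done ∨ ¬running)).

Yes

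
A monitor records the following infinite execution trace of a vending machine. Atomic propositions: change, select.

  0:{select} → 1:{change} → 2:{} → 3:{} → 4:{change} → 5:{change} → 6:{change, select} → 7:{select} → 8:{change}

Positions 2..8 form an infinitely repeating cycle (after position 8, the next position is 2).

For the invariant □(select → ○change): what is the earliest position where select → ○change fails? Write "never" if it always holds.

Check select → ○change at each position in order: 0 ✓, 1 ✓, 2 ✓, 3 ✓, 4 ✓, 5 ✓.
At position 6 the labels are {change, select} and the next position 7 has {select}, so select → ○change is false there. This is the first violation.

6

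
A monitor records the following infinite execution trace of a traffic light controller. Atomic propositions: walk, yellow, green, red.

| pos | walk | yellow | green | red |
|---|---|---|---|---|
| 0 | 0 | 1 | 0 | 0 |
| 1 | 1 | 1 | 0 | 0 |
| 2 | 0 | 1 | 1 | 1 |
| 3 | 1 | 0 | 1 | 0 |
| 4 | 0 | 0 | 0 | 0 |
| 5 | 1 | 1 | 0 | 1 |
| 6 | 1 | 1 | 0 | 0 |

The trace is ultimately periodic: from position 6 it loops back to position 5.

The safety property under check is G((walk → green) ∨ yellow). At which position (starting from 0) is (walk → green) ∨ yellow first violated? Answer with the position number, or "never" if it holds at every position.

never

(walk → green) ∨ yellow holds at every position 0..6, and those are all the positions the trace ever visits, so the invariant G((walk → green) ∨ yellow) is never violated.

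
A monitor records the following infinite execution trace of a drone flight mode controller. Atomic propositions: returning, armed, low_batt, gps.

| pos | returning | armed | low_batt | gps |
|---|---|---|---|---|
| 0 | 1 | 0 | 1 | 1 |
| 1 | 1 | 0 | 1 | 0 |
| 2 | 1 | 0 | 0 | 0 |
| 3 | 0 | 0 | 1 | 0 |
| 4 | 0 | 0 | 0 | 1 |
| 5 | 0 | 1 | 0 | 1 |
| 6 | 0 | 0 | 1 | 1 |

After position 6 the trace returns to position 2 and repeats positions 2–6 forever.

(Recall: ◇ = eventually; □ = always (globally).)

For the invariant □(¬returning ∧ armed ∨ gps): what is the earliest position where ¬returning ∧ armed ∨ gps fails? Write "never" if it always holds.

1

Check ¬returning ∧ armed ∨ gps at each position in order: 0 ✓.
At position 1 the labels are {low_batt, returning}, so ¬returning ∧ armed ∨ gps is false there. This is the first violation.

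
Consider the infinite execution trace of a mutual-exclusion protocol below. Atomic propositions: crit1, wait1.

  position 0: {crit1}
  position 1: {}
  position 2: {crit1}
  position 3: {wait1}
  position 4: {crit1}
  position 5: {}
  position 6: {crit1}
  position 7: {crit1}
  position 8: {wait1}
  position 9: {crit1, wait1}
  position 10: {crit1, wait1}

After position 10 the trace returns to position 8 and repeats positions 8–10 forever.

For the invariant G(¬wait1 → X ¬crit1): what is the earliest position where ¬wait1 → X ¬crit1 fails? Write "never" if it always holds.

1

Check ¬wait1 → X ¬crit1 at each position in order: 0 ✓.
At position 1 the labels are {} and the next position 2 has {crit1}, so ¬wait1 → X ¬crit1 is false there. This is the first violation.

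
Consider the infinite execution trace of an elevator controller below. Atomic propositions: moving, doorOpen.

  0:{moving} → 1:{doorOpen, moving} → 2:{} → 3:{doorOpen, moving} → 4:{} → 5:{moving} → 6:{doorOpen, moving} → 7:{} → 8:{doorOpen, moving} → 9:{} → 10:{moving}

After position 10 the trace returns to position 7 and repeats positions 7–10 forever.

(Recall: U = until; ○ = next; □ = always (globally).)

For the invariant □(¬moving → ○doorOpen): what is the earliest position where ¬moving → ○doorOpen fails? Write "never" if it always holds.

4

Check ¬moving → ○doorOpen at each position in order: 0 ✓, 1 ✓, 2 ✓, 3 ✓.
At position 4 the labels are {} and the next position 5 has {moving}, so ¬moving → ○doorOpen is false there. This is the first violation.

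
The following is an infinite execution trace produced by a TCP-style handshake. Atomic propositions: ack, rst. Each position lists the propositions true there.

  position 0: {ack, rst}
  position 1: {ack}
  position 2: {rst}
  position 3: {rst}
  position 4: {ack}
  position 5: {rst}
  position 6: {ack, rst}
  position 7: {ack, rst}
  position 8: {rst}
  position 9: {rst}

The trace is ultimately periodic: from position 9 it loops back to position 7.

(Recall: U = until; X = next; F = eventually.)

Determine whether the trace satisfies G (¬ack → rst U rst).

¬ack → rst U rst holds at every position 0..9, and those are all positions ever visited, so G (¬ack → rst U rst) holds.
Positions where ¬ack holds: 2, 3, 5, 8, 9.
Check rst U rst at each: 2→ok, 3→ok, 5→ok, 8→ok, 9→ok.

Holds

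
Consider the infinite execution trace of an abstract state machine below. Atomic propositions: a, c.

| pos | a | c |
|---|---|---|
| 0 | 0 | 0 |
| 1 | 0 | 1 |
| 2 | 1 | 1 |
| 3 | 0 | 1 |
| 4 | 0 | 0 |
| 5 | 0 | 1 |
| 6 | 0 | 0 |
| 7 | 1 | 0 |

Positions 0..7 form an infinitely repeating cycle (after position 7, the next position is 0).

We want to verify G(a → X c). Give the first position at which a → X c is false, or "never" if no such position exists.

7

Check a → X c at each position in order: 0 ✓, 1 ✓, 2 ✓, 3 ✓, 4 ✓, 5 ✓, 6 ✓.
At position 7 the labels are {a} and the next position 0 has {}, so a → X c is false there. This is the first violation.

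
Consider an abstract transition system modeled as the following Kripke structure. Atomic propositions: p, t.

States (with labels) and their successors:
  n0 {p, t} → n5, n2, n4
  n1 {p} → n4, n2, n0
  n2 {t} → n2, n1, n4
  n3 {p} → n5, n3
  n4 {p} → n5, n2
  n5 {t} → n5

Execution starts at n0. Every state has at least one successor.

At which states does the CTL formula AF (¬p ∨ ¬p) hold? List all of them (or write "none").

{n0, n1, n2, n4, n5}

States satisfying ¬p ∨ ¬p: {n2, n5}.
States satisfying AF (¬p ∨ ¬p): {n0, n1, n2, n4, n5}.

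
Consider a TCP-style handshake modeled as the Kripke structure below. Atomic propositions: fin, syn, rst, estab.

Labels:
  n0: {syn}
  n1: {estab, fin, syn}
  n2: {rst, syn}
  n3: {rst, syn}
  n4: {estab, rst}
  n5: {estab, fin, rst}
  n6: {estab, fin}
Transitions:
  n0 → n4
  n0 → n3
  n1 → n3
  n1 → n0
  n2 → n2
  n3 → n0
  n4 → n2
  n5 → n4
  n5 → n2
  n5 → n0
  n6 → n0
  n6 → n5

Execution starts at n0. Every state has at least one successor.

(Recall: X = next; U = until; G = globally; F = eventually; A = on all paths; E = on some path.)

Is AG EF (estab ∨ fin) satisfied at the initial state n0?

Violated

States satisfying EF (estab ∨ fin): {n0, n1, n3, n4, n5, n6}.
States satisfying AG EF (estab ∨ fin): ∅.
n2 is reachable from n0 and violates EF (estab ∨ fin), so AG fails at n0.
n0 ∉ Sat(AG EF (estab ∨ fin)).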